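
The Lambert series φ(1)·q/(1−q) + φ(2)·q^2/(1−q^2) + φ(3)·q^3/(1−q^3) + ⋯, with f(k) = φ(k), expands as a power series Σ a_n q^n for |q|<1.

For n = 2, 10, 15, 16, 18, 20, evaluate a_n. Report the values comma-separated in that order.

q^2  k|2↦φ(k): 2:1 1:1  a_2=2
[q^10] φ(10)=4,φ(5)=4,φ(2)=1,φ(1)=1 ⇒ 10
[q^15] φ(15)=8,φ(5)=4,φ(3)=2,φ(1)=1 ⇒ 15
n=16: 16·1 8·2 4·4 2·8 1·16  φ→[8+4+2+1+1]=16
[q^18] φ(18)=6,φ(9)=6,φ(6)=2,φ(3)=2,φ(2)=1,φ(1)=1 ⇒ 18
[q^20] φ(1)=1,φ(2)=1,φ(4)=2,φ(5)=4,φ(10)=4,φ(20)=8 ⇒ 20

2, 10, 15, 16, 18, 20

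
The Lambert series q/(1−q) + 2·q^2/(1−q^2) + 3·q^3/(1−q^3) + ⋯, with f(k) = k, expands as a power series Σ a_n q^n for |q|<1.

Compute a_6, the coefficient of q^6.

a_6 = 12

n=6: 1·6 2·3 3·2 6·1  f→[1+2+3+6]=12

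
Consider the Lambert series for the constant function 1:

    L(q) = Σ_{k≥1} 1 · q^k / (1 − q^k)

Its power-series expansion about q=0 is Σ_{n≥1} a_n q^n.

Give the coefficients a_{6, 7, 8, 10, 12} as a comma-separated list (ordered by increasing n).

4, 2, 4, 4, 6

n=6: 1·6 2·3 3·2 6·1  f→[1+1+1+1]=4
[q^7] f(1)=1,f(7)=1 ⇒ 2
q^8  k|8↦f(k): 1:1 2:1 4:1 8:1  a_8=4
n=10: 10·1 5·2 2·5 1·10  f→[1+1+1+1]=4
[q^12] f(1)=1,f(2)=1,f(3)=1,f(4)=1,f(6)=1,f(12)=1 ⇒ 6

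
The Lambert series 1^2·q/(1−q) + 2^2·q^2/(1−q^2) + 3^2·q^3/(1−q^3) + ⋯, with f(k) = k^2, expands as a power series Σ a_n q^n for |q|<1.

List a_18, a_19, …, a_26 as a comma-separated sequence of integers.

455, 362, 546, 500, 610, 530, 850, 651, 850

q^18  k|18↦f(k): 18:324 9:81 6:36 3:9 2:4 1:1  a_18=455
[q^19] f(1)=1,f(19)=361 ⇒ 362
n=20: 1·20 2·10 4·5 5·4 10·2 20·1  f→[1+4+16+25+100+400]=546
n=21: 21·1 7·3 3·7 1·21  f→[441+49+9+1]=500
[q^22] f(22)=484,f(11)=121,f(2)=4,f(1)=1 ⇒ 610
q^23  k|23↦f(k): 23:529 1:1  a_23=530
n=24: 1·24 2·12 3·8 4·6 6·4 8·3 12·2 24·1  f→[1+4+9+16+36+64+144+576]=850
n=25: 25·1 5·5 1·25  f→[625+25+1]=651
n=26: 26·1 13·2 2·13 1·26  f→[676+169+4+1]=850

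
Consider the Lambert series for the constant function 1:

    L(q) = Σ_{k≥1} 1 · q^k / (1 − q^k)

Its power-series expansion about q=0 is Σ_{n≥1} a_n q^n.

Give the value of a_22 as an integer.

[q^22] f(22)=1,f(11)=1,f(2)=1,f(1)=1 ⇒ 4

a_22 = 4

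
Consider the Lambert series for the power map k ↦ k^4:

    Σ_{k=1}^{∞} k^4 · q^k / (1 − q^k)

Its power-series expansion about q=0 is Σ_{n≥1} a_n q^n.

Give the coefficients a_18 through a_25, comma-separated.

112931, 130322, 170898, 196964, 248914, 279842, 358258, 391251

[q^18] f(1)=1,f(2)=16,f(3)=81,f(6)=1296,f(9)=6561,f(18)=104976 ⇒ 112931
d|19:{19,1}  Σf=130321+1=130322
[q^20] f(20)=160000,f(10)=10000,f(5)=625,f(4)=256,f(2)=16,f(1)=1 ⇒ 170898
[q^21] f(1)=1,f(3)=81,f(7)=2401,f(21)=194481 ⇒ 196964
n=22: 22·1 11·2 2·11 1·22  f→[234256+14641+16+1]=248914
d|23:{23,1}  Σf=279841+1=279842
[q^24] f(24)=331776,f(12)=20736,f(8)=4096,f(6)=1296,f(4)=256,f(3)=81,f(2)=16,f(1)=1 ⇒ 358258
d|25:{1,5,25}  Σf=1+625+390625=391251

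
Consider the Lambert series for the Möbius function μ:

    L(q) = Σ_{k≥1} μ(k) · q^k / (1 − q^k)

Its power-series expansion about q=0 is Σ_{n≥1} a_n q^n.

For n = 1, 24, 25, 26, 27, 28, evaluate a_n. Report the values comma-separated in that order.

d|1:{1}  Σμ=1=1
q^24  k|24↦μ(k): 24:0 12:0 8:0 6:1 4:0 3:-1 2:-1 1:1  a_24=0
q^25  k|25↦μ(k): 1:1 5:-1 25:0  a_25=0
d|26:{26,13,2,1}  Σμ=1+(-1)+(-1)+1=0
q^27  k|27↦μ(k): 27:0 9:0 3:-1 1:1  a_27=0
n=28: 1·28 2·14 4·7 7·4 14·2 28·1  μ→[1+(-1)+0+(-1)+1+0]=0

1, 0, 0, 0, 0, 0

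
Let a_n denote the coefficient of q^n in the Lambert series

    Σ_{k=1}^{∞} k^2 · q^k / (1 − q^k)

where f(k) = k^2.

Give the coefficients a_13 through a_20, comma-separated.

170, 250, 260, 341, 290, 455, 362, 546

q^13  k|13↦f(k): 1:1 13:169  a_13=170
n=14: 14·1 7·2 2·7 1·14  f→[196+49+4+1]=250
n=15: 1·15 3·5 5·3 15·1  f→[1+9+25+225]=260
n=16: 16·1 8·2 4·4 2·8 1·16  f→[256+64+16+4+1]=341
n=17: 1·17 17·1  f→[1+289]=290
n=18: 1·18 2·9 3·6 6·3 9·2 18·1  f→[1+4+9+36+81+324]=455
[q^19] f(1)=1,f(19)=361 ⇒ 362
[q^20] f(1)=1,f(2)=4,f(4)=16,f(5)=25,f(10)=100,f(20)=400 ⇒ 546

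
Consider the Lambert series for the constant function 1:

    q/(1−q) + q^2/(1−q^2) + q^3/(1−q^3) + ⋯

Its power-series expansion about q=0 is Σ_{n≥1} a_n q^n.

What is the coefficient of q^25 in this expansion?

a_25 = 3

d|25:{25,5,1}  Σf=1+1+1=3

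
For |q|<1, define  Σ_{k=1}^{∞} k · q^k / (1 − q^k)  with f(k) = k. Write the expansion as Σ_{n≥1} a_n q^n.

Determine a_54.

d|54:{54,27,18,9,6,3,2,1}  Σf=54+27+18+9+6+3+2+1=120

a_54 = 120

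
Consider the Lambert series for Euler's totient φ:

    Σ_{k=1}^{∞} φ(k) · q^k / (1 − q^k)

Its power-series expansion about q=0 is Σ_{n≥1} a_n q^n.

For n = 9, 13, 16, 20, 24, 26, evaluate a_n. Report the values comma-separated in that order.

[q^9] φ(1)=1,φ(3)=2,φ(9)=6 ⇒ 9
[q^13] φ(1)=1,φ(13)=12 ⇒ 13
[q^16] φ(16)=8,φ(8)=4,φ(4)=2,φ(2)=1,φ(1)=1 ⇒ 16
n=20: 1·20 2·10 4·5 5·4 10·2 20·1  φ→[1+1+2+4+4+8]=20
d|24:{24,12,8,6,4,3,2,1}  Σφ=8+4+4+2+2+2+1+1=24
d|26:{1,2,13,26}  Σφ=1+1+12+12=26

9, 13, 16, 20, 24, 26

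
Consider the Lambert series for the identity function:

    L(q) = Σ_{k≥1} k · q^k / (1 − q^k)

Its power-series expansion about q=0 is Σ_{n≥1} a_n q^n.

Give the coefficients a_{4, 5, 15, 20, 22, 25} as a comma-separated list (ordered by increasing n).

q^4  k|4↦f(k): 4:4 2:2 1:1  a_4=7
q^5  k|5↦f(k): 5:5 1:1  a_5=6
n=15: 1·15 3·5 5·3 15·1  f→[1+3+5+15]=24
n=20: 1·20 2·10 4·5 5·4 10·2 20·1  f→[1+2+4+5+10+20]=42
d|22:{1,2,11,22}  Σf=1+2+11+22=36
d|25:{1,5,25}  Σf=1+5+25=31

7, 6, 24, 42, 36, 31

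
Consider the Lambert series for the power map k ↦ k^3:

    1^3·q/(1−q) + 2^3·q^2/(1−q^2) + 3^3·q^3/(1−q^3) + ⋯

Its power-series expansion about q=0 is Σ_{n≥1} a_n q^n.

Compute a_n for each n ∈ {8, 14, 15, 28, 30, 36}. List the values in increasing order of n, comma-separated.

585, 3096, 3528, 25112, 31752, 55261

d|8:{1,2,4,8}  Σf=1+8+64+512=585
q^14  k|14↦f(k): 14:2744 7:343 2:8 1:1  a_14=3096
n=15: 1·15 3·5 5·3 15·1  f→[1+27+125+3375]=3528
[q^28] f(28)=21952,f(14)=2744,f(7)=343,f(4)=64,f(2)=8,f(1)=1 ⇒ 25112
d|30:{1,2,3,5,6,10,15,30}  Σf=1+8+27+125+216+1000+3375+27000=31752
d|36:{36,18,12,9,6,4,3,2,1}  Σf=46656+5832+1728+729+216+64+27+8+1=55261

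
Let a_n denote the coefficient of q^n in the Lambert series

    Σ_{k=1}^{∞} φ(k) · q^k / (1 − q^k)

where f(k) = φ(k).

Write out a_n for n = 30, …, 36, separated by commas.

q^30  k|30↦φ(k): 1:1 2:1 3:2 5:4 6:2 10:4 15:8 30:8  a_30=30
n=31: 31·1 1·31  φ→[30+1]=31
[q^32] φ(32)=16,φ(16)=8,φ(8)=4,φ(4)=2,φ(2)=1,φ(1)=1 ⇒ 32
[q^33] φ(1)=1,φ(3)=2,φ(11)=10,φ(33)=20 ⇒ 33
n=34: 34·1 17·2 2·17 1·34  φ→[16+16+1+1]=34
n=35: 35·1 7·5 5·7 1·35  φ→[24+6+4+1]=35
d|36:{36,18,12,9,6,4,3,2,1}  Σφ=12+6+4+6+2+2+2+1+1=36

30, 31, 32, 33, 34, 35, 36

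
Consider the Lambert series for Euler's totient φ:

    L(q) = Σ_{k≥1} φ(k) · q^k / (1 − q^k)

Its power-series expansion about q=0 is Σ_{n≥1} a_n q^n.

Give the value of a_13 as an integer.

n=13: 13·1 1·13  φ→[12+1]=13

a_13 = 13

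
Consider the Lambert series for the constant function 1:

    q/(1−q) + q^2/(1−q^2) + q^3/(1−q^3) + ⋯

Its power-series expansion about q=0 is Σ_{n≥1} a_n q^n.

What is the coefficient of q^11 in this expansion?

q^11  k|11↦f(k): 11:1 1:1  a_11=2

a_11 = 2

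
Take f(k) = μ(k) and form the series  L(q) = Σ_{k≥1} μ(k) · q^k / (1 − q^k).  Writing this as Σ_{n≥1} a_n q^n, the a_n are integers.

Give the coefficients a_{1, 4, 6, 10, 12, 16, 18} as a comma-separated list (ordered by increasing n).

d|1:{1}  Σμ=1=1
[q^4] μ(1)=1,μ(2)=-1,μ(4)=0 ⇒ 0
[q^6] μ(6)=1,μ(3)=-1,μ(2)=-1,μ(1)=1 ⇒ 0
[q^10] μ(10)=1,μ(5)=-1,μ(2)=-1,μ(1)=1 ⇒ 0
d|12:{12,6,4,3,2,1}  Σμ=0+1+0+(-1)+(-1)+1=0
q^16  k|16↦μ(k): 1:1 2:-1 4:0 8:0 16:0  a_16=0
[q^18] μ(18)=0,μ(9)=0,μ(6)=1,μ(3)=-1,μ(2)=-1,μ(1)=1 ⇒ 0

1, 0, 0, 0, 0, 0, 0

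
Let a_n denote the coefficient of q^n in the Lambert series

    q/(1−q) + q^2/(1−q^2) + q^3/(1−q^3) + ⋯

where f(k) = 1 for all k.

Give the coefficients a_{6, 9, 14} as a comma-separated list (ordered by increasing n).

d|6:{1,2,3,6}  Σf=1+1+1+1=4
[q^9] f(1)=1,f(3)=1,f(9)=1 ⇒ 3
q^14  k|14↦f(k): 1:1 2:1 7:1 14:1  a_14=4

4, 3, 4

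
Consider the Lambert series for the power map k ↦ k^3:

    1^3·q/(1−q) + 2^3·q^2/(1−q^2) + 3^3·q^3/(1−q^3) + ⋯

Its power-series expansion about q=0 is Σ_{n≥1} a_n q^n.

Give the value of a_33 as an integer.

a_33 = 37296

d|33:{33,11,3,1}  Σf=35937+1331+27+1=37296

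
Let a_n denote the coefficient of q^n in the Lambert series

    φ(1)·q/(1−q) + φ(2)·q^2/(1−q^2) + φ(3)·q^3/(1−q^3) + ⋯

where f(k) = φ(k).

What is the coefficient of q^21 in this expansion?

q^21  k|21↦φ(k): 1:1 3:2 7:6 21:12  a_21=21

a_21 = 21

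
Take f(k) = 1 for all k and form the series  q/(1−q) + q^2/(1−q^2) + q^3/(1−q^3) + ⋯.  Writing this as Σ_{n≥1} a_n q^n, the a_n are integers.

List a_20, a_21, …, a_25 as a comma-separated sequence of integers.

[q^20] f(1)=1,f(2)=1,f(4)=1,f(5)=1,f(10)=1,f(20)=1 ⇒ 6
d|21:{21,7,3,1}  Σf=1+1+1+1=4
q^22  k|22↦f(k): 1:1 2:1 11:1 22:1  a_22=4
[q^23] f(1)=1,f(23)=1 ⇒ 2
[q^24] f(1)=1,f(2)=1,f(3)=1,f(4)=1,f(6)=1,f(8)=1,f(12)=1,f(24)=1 ⇒ 8
[q^25] f(1)=1,f(5)=1,f(25)=1 ⇒ 3

6, 4, 4, 2, 8, 3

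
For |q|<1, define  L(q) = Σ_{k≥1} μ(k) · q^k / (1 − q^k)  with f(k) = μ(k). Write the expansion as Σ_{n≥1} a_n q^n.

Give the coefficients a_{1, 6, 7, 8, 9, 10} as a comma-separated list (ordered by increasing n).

q^1  k|1↦μ(k): 1:1  a_1=1
d|6:{6,3,2,1}  Σμ=1+(-1)+(-1)+1=0
q^7  k|7↦μ(k): 1:1 7:-1  a_7=0
n=8: 1·8 2·4 4·2 8·1  μ→[1+(-1)+0+0]=0
n=9: 1·9 3·3 9·1  μ→[1+(-1)+0]=0
q^10  k|10↦μ(k): 1:1 2:-1 5:-1 10:1  a_10=0

1, 0, 0, 0, 0, 0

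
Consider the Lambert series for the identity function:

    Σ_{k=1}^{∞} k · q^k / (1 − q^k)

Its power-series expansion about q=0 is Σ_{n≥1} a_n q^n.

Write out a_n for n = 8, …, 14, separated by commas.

n=8: 8·1 4·2 2·4 1·8  f→[8+4+2+1]=15
[q^9] f(9)=9,f(3)=3,f(1)=1 ⇒ 13
[q^10] f(10)=10,f(5)=5,f(2)=2,f(1)=1 ⇒ 18
d|11:{1,11}  Σf=1+11=12
n=12: 1·12 2·6 3·4 4·3 6·2 12·1  f→[1+2+3+4+6+12]=28
n=13: 1·13 13·1  f→[1+13]=14
n=14: 1·14 2·7 7·2 14·1  f→[1+2+7+14]=24

15, 13, 18, 12, 28, 14, 24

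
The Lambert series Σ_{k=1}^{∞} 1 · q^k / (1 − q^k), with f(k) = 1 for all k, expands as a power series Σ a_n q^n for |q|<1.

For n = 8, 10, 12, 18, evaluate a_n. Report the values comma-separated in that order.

d|8:{8,4,2,1}  Σf=1+1+1+1=4
n=10: 1·10 2·5 5·2 10·1  f→[1+1+1+1]=4
n=12: 1·12 2·6 3·4 4·3 6·2 12·1  f→[1+1+1+1+1+1]=6
q^18  k|18↦f(k): 18:1 9:1 6:1 3:1 2:1 1:1  a_18=6

4, 4, 6, 6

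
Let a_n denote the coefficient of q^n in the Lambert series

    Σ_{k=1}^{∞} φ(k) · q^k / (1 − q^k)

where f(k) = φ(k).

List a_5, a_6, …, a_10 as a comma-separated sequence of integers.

n=5: 5·1 1·5  φ→[4+1]=5
n=6: 1·6 2·3 3·2 6·1  φ→[1+1+2+2]=6
n=7: 1·7 7·1  φ→[1+6]=7
q^8  k|8↦φ(k): 8:4 4:2 2:1 1:1  a_8=8
q^9  k|9↦φ(k): 9:6 3:2 1:1  a_9=9
n=10: 10·1 5·2 2·5 1·10  φ→[4+4+1+1]=10

5, 6, 7, 8, 9, 10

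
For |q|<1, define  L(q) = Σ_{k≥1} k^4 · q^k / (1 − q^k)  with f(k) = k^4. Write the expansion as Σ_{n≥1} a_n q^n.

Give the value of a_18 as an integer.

q^18  k|18↦f(k): 18:104976 9:6561 6:1296 3:81 2:16 1:1  a_18=112931

a_18 = 112931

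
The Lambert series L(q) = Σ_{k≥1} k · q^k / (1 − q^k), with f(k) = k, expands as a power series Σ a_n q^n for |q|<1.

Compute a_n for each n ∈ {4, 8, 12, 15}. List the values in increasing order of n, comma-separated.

7, 15, 28, 24

d|4:{4,2,1}  Σf=4+2+1=7
[q^8] f(1)=1,f(2)=2,f(4)=4,f(8)=8 ⇒ 15
[q^12] f(1)=1,f(2)=2,f(3)=3,f(4)=4,f(6)=6,f(12)=12 ⇒ 28
n=15: 15·1 5·3 3·5 1·15  f→[15+5+3+1]=24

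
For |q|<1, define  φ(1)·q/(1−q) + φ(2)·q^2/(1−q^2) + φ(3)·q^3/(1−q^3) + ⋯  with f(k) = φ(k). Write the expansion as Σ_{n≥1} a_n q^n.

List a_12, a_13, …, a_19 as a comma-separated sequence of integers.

d|12:{1,2,3,4,6,12}  Σφ=1+1+2+2+2+4=12
n=13: 1·13 13·1  φ→[1+12]=13
[q^14] φ(14)=6,φ(7)=6,φ(2)=1,φ(1)=1 ⇒ 14
d|15:{1,3,5,15}  Σφ=1+2+4+8=15
n=16: 1·16 2·8 4·4 8·2 16·1  φ→[1+1+2+4+8]=16
q^17  k|17↦φ(k): 17:16 1:1  a_17=17
q^18  k|18↦φ(k): 18:6 9:6 6:2 3:2 2:1 1:1  a_18=18
n=19: 19·1 1·19  φ→[18+1]=19

12, 13, 14, 15, 16, 17, 18, 19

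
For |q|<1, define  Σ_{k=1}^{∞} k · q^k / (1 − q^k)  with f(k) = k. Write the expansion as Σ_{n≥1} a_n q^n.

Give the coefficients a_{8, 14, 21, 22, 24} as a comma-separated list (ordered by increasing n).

15, 24, 32, 36, 60

n=8: 8·1 4·2 2·4 1·8  f→[8+4+2+1]=15
d|14:{1,2,7,14}  Σf=1+2+7+14=24
q^21  k|21↦f(k): 1:1 3:3 7:7 21:21  a_21=32
q^22  k|22↦f(k): 22:22 11:11 2:2 1:1  a_22=36
n=24: 1·24 2·12 3·8 4·6 6·4 8·3 12·2 24·1  f→[1+2+3+4+6+8+12+24]=60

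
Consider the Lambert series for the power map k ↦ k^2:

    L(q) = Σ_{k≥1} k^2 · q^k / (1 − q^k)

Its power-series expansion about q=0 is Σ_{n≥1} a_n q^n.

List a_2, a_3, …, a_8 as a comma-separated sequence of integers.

5, 10, 21, 26, 50, 50, 85

[q^2] f(2)=4,f(1)=1 ⇒ 5
[q^3] f(3)=9,f(1)=1 ⇒ 10
[q^4] f(1)=1,f(2)=4,f(4)=16 ⇒ 21
d|5:{5,1}  Σf=25+1=26
q^6  k|6↦f(k): 1:1 2:4 3:9 6:36  a_6=50
d|7:{1,7}  Σf=1+49=50
[q^8] f(1)=1,f(2)=4,f(4)=16,f(8)=64 ⇒ 85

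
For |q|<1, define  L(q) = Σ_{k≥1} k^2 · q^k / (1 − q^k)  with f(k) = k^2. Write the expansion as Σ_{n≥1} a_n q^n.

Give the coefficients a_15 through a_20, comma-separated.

d|15:{15,5,3,1}  Σf=225+25+9+1=260
[q^16] f(1)=1,f(2)=4,f(4)=16,f(8)=64,f(16)=256 ⇒ 341
d|17:{1,17}  Σf=1+289=290
q^18  k|18↦f(k): 18:324 9:81 6:36 3:9 2:4 1:1  a_18=455
[q^19] f(1)=1,f(19)=361 ⇒ 362
d|20:{20,10,5,4,2,1}  Σf=400+100+25+16+4+1=546

260, 341, 290, 455, 362, 546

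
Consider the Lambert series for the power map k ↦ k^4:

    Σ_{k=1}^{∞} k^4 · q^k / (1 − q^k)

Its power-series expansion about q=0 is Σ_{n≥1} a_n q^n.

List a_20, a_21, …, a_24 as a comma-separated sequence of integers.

q^20  k|20↦f(k): 20:160000 10:10000 5:625 4:256 2:16 1:1  a_20=170898
d|21:{21,7,3,1}  Σf=194481+2401+81+1=196964
n=22: 22·1 11·2 2·11 1·22  f→[234256+14641+16+1]=248914
q^23  k|23↦f(k): 23:279841 1:1  a_23=279842
n=24: 24·1 12·2 8·3 6·4 4·6 3·8 2·12 1·24  f→[331776+20736+4096+1296+256+81+16+1]=358258

170898, 196964, 248914, 279842, 358258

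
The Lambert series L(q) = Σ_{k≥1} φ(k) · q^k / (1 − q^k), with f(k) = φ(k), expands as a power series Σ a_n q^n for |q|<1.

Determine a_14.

n=14: 1·14 2·7 7·2 14·1  φ→[1+1+6+6]=14

a_14 = 14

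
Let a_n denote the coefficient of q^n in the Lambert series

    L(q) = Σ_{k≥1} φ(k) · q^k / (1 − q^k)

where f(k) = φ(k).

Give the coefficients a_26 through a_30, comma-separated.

q^26  k|26↦φ(k): 1:1 2:1 13:12 26:12  a_26=26
n=27: 1·27 3·9 9·3 27·1  φ→[1+2+6+18]=27
n=28: 1·28 2·14 4·7 7·4 14·2 28·1  φ→[1+1+2+6+6+12]=28
d|29:{1,29}  Σφ=1+28=29
[q^30] φ(30)=8,φ(15)=8,φ(10)=4,φ(6)=2,φ(5)=4,φ(3)=2,φ(2)=1,φ(1)=1 ⇒ 30

26, 27, 28, 29, 30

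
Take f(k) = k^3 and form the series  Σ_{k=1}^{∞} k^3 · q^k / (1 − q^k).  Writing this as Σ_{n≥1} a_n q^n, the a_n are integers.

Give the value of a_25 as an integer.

d|25:{1,5,25}  Σf=1+125+15625=15751

a_25 = 15751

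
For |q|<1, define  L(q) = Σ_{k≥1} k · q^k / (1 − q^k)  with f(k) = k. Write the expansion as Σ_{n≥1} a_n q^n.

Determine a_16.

a_16 = 31

d|16:{1,2,4,8,16}  Σf=1+2+4+8+16=31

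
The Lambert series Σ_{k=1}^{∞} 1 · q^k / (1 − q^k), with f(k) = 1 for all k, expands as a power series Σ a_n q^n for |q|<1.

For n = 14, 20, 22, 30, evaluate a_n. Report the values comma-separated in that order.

[q^14] f(1)=1,f(2)=1,f(7)=1,f(14)=1 ⇒ 4
q^20  k|20↦f(k): 1:1 2:1 4:1 5:1 10:1 20:1  a_20=6
n=22: 22·1 11·2 2·11 1·22  f→[1+1+1+1]=4
d|30:{30,15,10,6,5,3,2,1}  Σf=1+1+1+1+1+1+1+1=8

4, 6, 4, 8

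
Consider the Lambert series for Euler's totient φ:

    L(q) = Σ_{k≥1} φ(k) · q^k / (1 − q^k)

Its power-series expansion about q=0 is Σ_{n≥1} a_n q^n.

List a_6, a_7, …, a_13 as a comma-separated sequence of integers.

[q^6] φ(6)=2,φ(3)=2,φ(2)=1,φ(1)=1 ⇒ 6
d|7:{7,1}  Σφ=6+1=7
[q^8] φ(1)=1,φ(2)=1,φ(4)=2,φ(8)=4 ⇒ 8
q^9  k|9↦φ(k): 9:6 3:2 1:1  a_9=9
d|10:{10,5,2,1}  Σφ=4+4+1+1=10
d|11:{11,1}  Σφ=10+1=11
q^12  k|12↦φ(k): 12:4 6:2 4:2 3:2 2:1 1:1  a_12=12
q^13  k|13↦φ(k): 1:1 13:12  a_13=13

6, 7, 8, 9, 10, 11, 12, 13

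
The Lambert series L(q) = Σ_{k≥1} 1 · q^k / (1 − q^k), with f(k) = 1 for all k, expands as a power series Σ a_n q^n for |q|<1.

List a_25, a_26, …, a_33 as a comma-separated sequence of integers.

n=25: 1·25 5·5 25·1  f→[1+1+1]=3
[q^26] f(1)=1,f(2)=1,f(13)=1,f(26)=1 ⇒ 4
q^27  k|27↦f(k): 1:1 3:1 9:1 27:1  a_27=4
d|28:{28,14,7,4,2,1}  Σf=1+1+1+1+1+1=6
[q^29] f(1)=1,f(29)=1 ⇒ 2
[q^30] f(30)=1,f(15)=1,f(10)=1,f(6)=1,f(5)=1,f(3)=1,f(2)=1,f(1)=1 ⇒ 8
n=31: 31·1 1·31  f→[1+1]=2
q^32  k|32↦f(k): 32:1 16:1 8:1 4:1 2:1 1:1  a_32=6
d|33:{1,3,11,33}  Σf=1+1+1+1=4

3, 4, 4, 6, 2, 8, 2, 6, 4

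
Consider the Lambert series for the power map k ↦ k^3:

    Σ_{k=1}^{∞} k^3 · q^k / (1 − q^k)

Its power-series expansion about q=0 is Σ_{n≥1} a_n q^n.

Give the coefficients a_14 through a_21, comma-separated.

3096, 3528, 4681, 4914, 6813, 6860, 9198, 9632

d|14:{14,7,2,1}  Σf=2744+343+8+1=3096
[q^15] f(15)=3375,f(5)=125,f(3)=27,f(1)=1 ⇒ 3528
[q^16] f(16)=4096,f(8)=512,f(4)=64,f(2)=8,f(1)=1 ⇒ 4681
d|17:{17,1}  Σf=4913+1=4914
n=18: 1·18 2·9 3·6 6·3 9·2 18·1  f→[1+8+27+216+729+5832]=6813
[q^19] f(1)=1,f(19)=6859 ⇒ 6860
[q^20] f(20)=8000,f(10)=1000,f(5)=125,f(4)=64,f(2)=8,f(1)=1 ⇒ 9198
d|21:{1,3,7,21}  Σf=1+27+343+9261=9632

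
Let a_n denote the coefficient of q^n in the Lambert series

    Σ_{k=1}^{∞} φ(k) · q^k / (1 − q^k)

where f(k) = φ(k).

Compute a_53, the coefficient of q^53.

q^53  k|53↦φ(k): 1:1 53:52  a_53=53

a_53 = 53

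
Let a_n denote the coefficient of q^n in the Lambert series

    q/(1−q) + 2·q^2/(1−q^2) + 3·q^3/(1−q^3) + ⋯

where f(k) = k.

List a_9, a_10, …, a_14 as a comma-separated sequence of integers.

13, 18, 12, 28, 14, 24

q^9  k|9↦f(k): 9:9 3:3 1:1  a_9=13
[q^10] f(10)=10,f(5)=5,f(2)=2,f(1)=1 ⇒ 18
q^11  k|11↦f(k): 1:1 11:11  a_11=12
[q^12] f(1)=1,f(2)=2,f(3)=3,f(4)=4,f(6)=6,f(12)=12 ⇒ 28
[q^13] f(13)=13,f(1)=1 ⇒ 14
[q^14] f(1)=1,f(2)=2,f(7)=7,f(14)=14 ⇒ 24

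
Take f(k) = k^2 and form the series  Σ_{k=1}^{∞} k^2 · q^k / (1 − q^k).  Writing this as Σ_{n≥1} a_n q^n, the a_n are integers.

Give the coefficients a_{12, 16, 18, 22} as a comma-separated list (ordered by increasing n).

210, 341, 455, 610

d|12:{12,6,4,3,2,1}  Σf=144+36+16+9+4+1=210
d|16:{16,8,4,2,1}  Σf=256+64+16+4+1=341
q^18  k|18↦f(k): 1:1 2:4 3:9 6:36 9:81 18:324  a_18=455
[q^22] f(22)=484,f(11)=121,f(2)=4,f(1)=1 ⇒ 610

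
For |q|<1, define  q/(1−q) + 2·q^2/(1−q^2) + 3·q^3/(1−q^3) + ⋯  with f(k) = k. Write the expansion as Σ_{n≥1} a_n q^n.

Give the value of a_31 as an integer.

a_31 = 32

[q^31] f(31)=31,f(1)=1 ⇒ 32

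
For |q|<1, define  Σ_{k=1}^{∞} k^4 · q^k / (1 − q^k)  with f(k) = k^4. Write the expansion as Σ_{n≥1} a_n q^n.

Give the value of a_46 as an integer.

a_46 = 4757314

q^46  k|46↦f(k): 46:4477456 23:279841 2:16 1:1  a_46=4757314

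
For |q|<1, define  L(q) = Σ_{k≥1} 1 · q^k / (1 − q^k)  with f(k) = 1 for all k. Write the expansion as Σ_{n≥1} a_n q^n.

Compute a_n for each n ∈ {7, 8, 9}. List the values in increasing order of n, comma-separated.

q^7  k|7↦f(k): 7:1 1:1  a_7=2
n=8: 8·1 4·2 2·4 1·8  f→[1+1+1+1]=4
q^9  k|9↦f(k): 1:1 3:1 9:1  a_9=3

2, 4, 3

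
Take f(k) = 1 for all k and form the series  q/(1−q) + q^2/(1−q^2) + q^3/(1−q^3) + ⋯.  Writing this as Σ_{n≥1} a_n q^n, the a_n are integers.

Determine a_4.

a_4 = 3

[q^4] f(4)=1,f(2)=1,f(1)=1 ⇒ 3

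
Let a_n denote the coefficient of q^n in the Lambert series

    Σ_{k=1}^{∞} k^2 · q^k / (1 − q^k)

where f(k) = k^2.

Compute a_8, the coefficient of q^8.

d|8:{1,2,4,8}  Σf=1+4+16+64=85

a_8 = 85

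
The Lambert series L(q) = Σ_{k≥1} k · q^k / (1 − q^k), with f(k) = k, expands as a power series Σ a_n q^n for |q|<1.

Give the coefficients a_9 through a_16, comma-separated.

d|9:{1,3,9}  Σf=1+3+9=13
q^10  k|10↦f(k): 1:1 2:2 5:5 10:10  a_10=18
n=11: 11·1 1·11  f→[11+1]=12
[q^12] f(1)=1,f(2)=2,f(3)=3,f(4)=4,f(6)=6,f(12)=12 ⇒ 28
[q^13] f(1)=1,f(13)=13 ⇒ 14
n=14: 1·14 2·7 7·2 14·1  f→[1+2+7+14]=24
q^15  k|15↦f(k): 15:15 5:5 3:3 1:1  a_15=24
d|16:{16,8,4,2,1}  Σf=16+8+4+2+1=31

13, 18, 12, 28, 14, 24, 24, 31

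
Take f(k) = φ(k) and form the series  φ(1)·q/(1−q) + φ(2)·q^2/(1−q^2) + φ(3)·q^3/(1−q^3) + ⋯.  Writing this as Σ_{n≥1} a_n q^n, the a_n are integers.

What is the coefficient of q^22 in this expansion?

[q^22] φ(22)=10,φ(11)=10,φ(2)=1,φ(1)=1 ⇒ 22

a_22 = 22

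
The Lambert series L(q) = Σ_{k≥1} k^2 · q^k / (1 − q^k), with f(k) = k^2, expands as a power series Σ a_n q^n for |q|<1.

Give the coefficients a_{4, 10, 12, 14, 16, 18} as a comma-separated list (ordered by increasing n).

q^4  k|4↦f(k): 1:1 2:4 4:16  a_4=21
n=10: 10·1 5·2 2·5 1·10  f→[100+25+4+1]=130
d|12:{1,2,3,4,6,12}  Σf=1+4+9+16+36+144=210
n=14: 14·1 7·2 2·7 1·14  f→[196+49+4+1]=250
[q^16] f(1)=1,f(2)=4,f(4)=16,f(8)=64,f(16)=256 ⇒ 341
n=18: 1·18 2·9 3·6 6·3 9·2 18·1  f→[1+4+9+36+81+324]=455

21, 130, 210, 250, 341, 455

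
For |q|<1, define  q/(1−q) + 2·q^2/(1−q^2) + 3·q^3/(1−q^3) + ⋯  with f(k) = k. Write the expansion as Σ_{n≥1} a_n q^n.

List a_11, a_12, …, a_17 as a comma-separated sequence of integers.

n=11: 1·11 11·1  f→[1+11]=12
[q^12] f(1)=1,f(2)=2,f(3)=3,f(4)=4,f(6)=6,f(12)=12 ⇒ 28
q^13  k|13↦f(k): 13:13 1:1  a_13=14
q^14  k|14↦f(k): 14:14 7:7 2:2 1:1  a_14=24
q^15  k|15↦f(k): 15:15 5:5 3:3 1:1  a_15=24
[q^16] f(16)=16,f(8)=8,f(4)=4,f(2)=2,f(1)=1 ⇒ 31
q^17  k|17↦f(k): 17:17 1:1  a_17=18

12, 28, 14, 24, 24, 31, 18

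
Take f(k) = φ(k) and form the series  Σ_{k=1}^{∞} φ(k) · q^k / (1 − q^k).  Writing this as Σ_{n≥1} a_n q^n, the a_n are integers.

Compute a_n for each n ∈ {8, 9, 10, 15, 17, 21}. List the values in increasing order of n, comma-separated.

n=8: 1·8 2·4 4·2 8·1  φ→[1+1+2+4]=8
n=9: 1·9 3·3 9·1  φ→[1+2+6]=9
n=10: 1·10 2·5 5·2 10·1  φ→[1+1+4+4]=10
d|15:{1,3,5,15}  Σφ=1+2+4+8=15
d|17:{17,1}  Σφ=16+1=17
n=21: 21·1 7·3 3·7 1·21  φ→[12+6+2+1]=21

8, 9, 10, 15, 17, 21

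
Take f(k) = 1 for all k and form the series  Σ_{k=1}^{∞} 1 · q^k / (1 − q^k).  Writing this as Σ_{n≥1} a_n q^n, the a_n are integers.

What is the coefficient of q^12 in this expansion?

a_12 = 6

[q^12] f(12)=1,f(6)=1,f(4)=1,f(3)=1,f(2)=1,f(1)=1 ⇒ 6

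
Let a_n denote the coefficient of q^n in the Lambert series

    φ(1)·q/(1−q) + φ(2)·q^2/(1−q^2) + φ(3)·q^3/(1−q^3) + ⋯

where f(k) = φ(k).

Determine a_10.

n=10: 1·10 2·5 5·2 10·1  φ→[1+1+4+4]=10

a_10 = 10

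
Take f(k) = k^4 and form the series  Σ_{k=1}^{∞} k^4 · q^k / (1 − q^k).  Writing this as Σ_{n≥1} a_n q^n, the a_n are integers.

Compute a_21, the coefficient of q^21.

a_21 = 196964

q^21  k|21↦f(k): 21:194481 7:2401 3:81 1:1  a_21=196964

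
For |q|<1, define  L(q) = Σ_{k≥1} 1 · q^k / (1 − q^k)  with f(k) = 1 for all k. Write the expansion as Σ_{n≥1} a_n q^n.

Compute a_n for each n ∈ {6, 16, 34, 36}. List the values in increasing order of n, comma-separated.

q^6  k|6↦f(k): 6:1 3:1 2:1 1:1  a_6=4
[q^16] f(1)=1,f(2)=1,f(4)=1,f(8)=1,f(16)=1 ⇒ 5
d|34:{1,2,17,34}  Σf=1+1+1+1=4
[q^36] f(1)=1,f(2)=1,f(3)=1,f(4)=1,f(6)=1,f(9)=1,f(12)=1,f(18)=1,f(36)=1 ⇒ 9

4, 5, 4, 9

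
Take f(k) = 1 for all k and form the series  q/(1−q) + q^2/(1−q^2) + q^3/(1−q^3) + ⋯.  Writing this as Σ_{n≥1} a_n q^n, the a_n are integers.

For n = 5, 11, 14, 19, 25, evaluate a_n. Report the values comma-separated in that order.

n=5: 1·5 5·1  f→[1+1]=2
d|11:{11,1}  Σf=1+1=2
[q^14] f(14)=1,f(7)=1,f(2)=1,f(1)=1 ⇒ 4
[q^19] f(1)=1,f(19)=1 ⇒ 2
q^25  k|25↦f(k): 25:1 5:1 1:1  a_25=3

2, 2, 4, 2, 3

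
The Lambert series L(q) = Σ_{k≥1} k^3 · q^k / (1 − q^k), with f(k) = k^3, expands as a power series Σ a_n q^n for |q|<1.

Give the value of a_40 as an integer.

a_40 = 73710

d|40:{40,20,10,8,5,4,2,1}  Σf=64000+8000+1000+512+125+64+8+1=73710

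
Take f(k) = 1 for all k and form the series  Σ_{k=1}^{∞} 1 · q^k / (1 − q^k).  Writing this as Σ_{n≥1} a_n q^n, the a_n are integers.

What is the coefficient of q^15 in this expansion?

a_15 = 4

n=15: 15·1 5·3 3·5 1·15  f→[1+1+1+1]=4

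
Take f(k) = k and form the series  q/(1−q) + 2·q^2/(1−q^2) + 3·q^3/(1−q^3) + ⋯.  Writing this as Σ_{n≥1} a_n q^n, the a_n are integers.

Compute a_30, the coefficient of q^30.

a_30 = 72

q^30  k|30↦f(k): 30:30 15:15 10:10 6:6 5:5 3:3 2:2 1:1  a_30=72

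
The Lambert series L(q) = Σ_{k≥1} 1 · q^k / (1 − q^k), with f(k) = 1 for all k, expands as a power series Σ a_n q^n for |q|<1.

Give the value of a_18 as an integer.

[q^18] f(18)=1,f(9)=1,f(6)=1,f(3)=1,f(2)=1,f(1)=1 ⇒ 6

a_18 = 6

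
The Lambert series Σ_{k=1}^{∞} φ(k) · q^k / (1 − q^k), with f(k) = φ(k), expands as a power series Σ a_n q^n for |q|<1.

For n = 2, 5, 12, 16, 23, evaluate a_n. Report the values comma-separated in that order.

n=2: 1·2 2·1  φ→[1+1]=2
n=5: 5·1 1·5  φ→[4+1]=5
n=12: 1·12 2·6 3·4 4·3 6·2 12·1  φ→[1+1+2+2+2+4]=12
q^16  k|16↦φ(k): 16:8 8:4 4:2 2:1 1:1  a_16=16
n=23: 23·1 1·23  φ→[22+1]=23

2, 5, 12, 16, 23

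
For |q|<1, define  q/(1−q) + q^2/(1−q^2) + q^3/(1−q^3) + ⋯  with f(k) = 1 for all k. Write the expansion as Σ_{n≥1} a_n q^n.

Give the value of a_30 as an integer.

d|30:{1,2,3,5,6,10,15,30}  Σf=1+1+1+1+1+1+1+1=8

a_30 = 8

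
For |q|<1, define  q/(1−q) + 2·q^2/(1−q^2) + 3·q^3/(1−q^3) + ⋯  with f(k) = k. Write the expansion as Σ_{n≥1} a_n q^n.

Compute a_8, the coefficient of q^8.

n=8: 1·8 2·4 4·2 8·1  f→[1+2+4+8]=15

a_8 = 15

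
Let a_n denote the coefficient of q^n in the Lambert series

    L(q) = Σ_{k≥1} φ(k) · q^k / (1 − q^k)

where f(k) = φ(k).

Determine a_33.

q^33  k|33↦φ(k): 33:20 11:10 3:2 1:1  a_33=33

a_33 = 33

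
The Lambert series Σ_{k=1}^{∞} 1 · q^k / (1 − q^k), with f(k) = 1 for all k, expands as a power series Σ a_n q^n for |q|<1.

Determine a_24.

a_24 = 8

n=24: 1·24 2·12 3·8 4·6 6·4 8·3 12·2 24·1  f→[1+1+1+1+1+1+1+1]=8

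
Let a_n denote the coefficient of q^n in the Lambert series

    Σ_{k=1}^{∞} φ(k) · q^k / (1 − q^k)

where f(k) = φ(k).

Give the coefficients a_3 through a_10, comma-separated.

[q^3] φ(3)=2,φ(1)=1 ⇒ 3
q^4  k|4↦φ(k): 1:1 2:1 4:2  a_4=4
d|5:{5,1}  Σφ=4+1=5
q^6  k|6↦φ(k): 6:2 3:2 2:1 1:1  a_6=6
q^7  k|7↦φ(k): 7:6 1:1  a_7=7
d|8:{8,4,2,1}  Σφ=4+2+1+1=8
n=9: 1·9 3·3 9·1  φ→[1+2+6]=9
d|10:{10,5,2,1}  Σφ=4+4+1+1=10

3, 4, 5, 6, 7, 8, 9, 10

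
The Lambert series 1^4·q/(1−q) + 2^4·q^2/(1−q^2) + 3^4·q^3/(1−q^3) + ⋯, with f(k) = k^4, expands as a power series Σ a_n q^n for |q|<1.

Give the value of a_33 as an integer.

a_33 = 1200644

[q^33] f(1)=1,f(3)=81,f(11)=14641,f(33)=1185921 ⇒ 1200644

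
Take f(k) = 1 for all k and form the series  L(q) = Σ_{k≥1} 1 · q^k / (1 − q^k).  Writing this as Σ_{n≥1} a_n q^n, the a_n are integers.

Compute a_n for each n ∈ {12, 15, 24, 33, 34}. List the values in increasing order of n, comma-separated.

[q^12] f(12)=1,f(6)=1,f(4)=1,f(3)=1,f(2)=1,f(1)=1 ⇒ 6
q^15  k|15↦f(k): 1:1 3:1 5:1 15:1  a_15=4
q^24  k|24↦f(k): 1:1 2:1 3:1 4:1 6:1 8:1 12:1 24:1  a_24=8
q^33  k|33↦f(k): 1:1 3:1 11:1 33:1  a_33=4
d|34:{34,17,2,1}  Σf=1+1+1+1=4

6, 4, 8, 4, 4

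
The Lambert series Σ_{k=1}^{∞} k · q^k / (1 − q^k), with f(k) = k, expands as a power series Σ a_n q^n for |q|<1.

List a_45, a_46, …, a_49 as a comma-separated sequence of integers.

[q^45] f(1)=1,f(3)=3,f(5)=5,f(9)=9,f(15)=15,f(45)=45 ⇒ 78
n=46: 46·1 23·2 2·23 1·46  f→[46+23+2+1]=72
[q^47] f(47)=47,f(1)=1 ⇒ 48
d|48:{1,2,3,4,6,8,12,16,24,48}  Σf=1+2+3+4+6+8+12+16+24+48=124
[q^49] f(1)=1,f(7)=7,f(49)=49 ⇒ 57

78, 72, 48, 124, 57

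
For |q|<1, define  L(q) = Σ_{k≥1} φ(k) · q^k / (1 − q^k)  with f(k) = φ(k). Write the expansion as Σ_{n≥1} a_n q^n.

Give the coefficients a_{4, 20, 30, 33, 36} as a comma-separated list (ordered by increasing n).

[q^4] φ(4)=2,φ(2)=1,φ(1)=1 ⇒ 4
d|20:{20,10,5,4,2,1}  Σφ=8+4+4+2+1+1=20
[q^30] φ(1)=1,φ(2)=1,φ(3)=2,φ(5)=4,φ(6)=2,φ(10)=4,φ(15)=8,φ(30)=8 ⇒ 30
d|33:{1,3,11,33}  Σφ=1+2+10+20=33
q^36  k|36↦φ(k): 36:12 18:6 12:4 9:6 6:2 4:2 3:2 2:1 1:1  a_36=36

4, 20, 30, 33, 36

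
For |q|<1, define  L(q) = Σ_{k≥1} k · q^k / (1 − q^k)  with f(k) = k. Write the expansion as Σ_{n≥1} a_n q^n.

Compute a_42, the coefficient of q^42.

q^42  k|42↦f(k): 1:1 2:2 3:3 6:6 7:7 14:14 21:21 42:42  a_42=96

a_42 = 96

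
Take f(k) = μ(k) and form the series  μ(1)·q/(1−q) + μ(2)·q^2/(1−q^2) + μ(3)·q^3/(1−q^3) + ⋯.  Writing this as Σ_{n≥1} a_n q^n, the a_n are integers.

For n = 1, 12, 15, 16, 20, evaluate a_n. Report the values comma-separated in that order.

1, 0, 0, 0, 0

[q^1] μ(1)=1 ⇒ 1
d|12:{1,2,3,4,6,12}  Σμ=1+(-1)+(-1)+0+1+0=0
q^15  k|15↦μ(k): 1:1 3:-1 5:-1 15:1  a_15=0
q^16  k|16↦μ(k): 16:0 8:0 4:0 2:-1 1:1  a_16=0
d|20:{20,10,5,4,2,1}  Σμ=0+1+(-1)+0+(-1)+1=0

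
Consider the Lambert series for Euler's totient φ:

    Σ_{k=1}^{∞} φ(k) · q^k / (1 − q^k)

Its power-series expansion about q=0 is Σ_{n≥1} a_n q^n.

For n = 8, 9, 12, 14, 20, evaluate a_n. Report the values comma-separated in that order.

q^8  k|8↦φ(k): 1:1 2:1 4:2 8:4  a_8=8
d|9:{9,3,1}  Σφ=6+2+1=9
[q^12] φ(12)=4,φ(6)=2,φ(4)=2,φ(3)=2,φ(2)=1,φ(1)=1 ⇒ 12
q^14  k|14↦φ(k): 14:6 7:6 2:1 1:1  a_14=14
n=20: 1·20 2·10 4·5 5·4 10·2 20·1  φ→[1+1+2+4+4+8]=20

8, 9, 12, 14, 20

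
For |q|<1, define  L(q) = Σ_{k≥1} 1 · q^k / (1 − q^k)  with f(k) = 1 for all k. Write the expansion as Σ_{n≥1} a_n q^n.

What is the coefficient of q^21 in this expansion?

a_21 = 4

q^21  k|21↦f(k): 21:1 7:1 3:1 1:1  a_21=4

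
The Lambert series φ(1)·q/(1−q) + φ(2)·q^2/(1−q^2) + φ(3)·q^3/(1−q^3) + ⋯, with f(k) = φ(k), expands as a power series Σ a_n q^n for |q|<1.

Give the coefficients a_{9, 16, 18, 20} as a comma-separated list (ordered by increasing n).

d|9:{9,3,1}  Σφ=6+2+1=9
q^16  k|16↦φ(k): 16:8 8:4 4:2 2:1 1:1  a_16=16
q^18  k|18↦φ(k): 1:1 2:1 3:2 6:2 9:6 18:6  a_18=18
n=20: 20·1 10·2 5·4 4·5 2·10 1·20  φ→[8+4+4+2+1+1]=20

9, 16, 18, 20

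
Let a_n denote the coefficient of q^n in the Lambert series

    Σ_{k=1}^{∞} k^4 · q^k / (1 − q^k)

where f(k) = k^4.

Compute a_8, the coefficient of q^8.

a_8 = 4369

n=8: 8·1 4·2 2·4 1·8  f→[4096+256+16+1]=4369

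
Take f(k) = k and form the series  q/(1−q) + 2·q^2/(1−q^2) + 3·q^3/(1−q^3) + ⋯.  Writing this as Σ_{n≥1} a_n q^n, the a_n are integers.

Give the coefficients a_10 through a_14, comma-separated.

q^10  k|10↦f(k): 10:10 5:5 2:2 1:1  a_10=18
d|11:{11,1}  Σf=11+1=12
d|12:{12,6,4,3,2,1}  Σf=12+6+4+3+2+1=28
n=13: 13·1 1·13  f→[13+1]=14
[q^14] f(14)=14,f(7)=7,f(2)=2,f(1)=1 ⇒ 24

18, 12, 28, 14, 24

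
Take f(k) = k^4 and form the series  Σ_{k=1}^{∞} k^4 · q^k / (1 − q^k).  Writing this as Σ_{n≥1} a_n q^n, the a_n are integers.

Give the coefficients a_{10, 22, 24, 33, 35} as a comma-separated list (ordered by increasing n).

n=10: 10·1 5·2 2·5 1·10  f→[10000+625+16+1]=10642
q^22  k|22↦f(k): 22:234256 11:14641 2:16 1:1  a_22=248914
q^24  k|24↦f(k): 24:331776 12:20736 8:4096 6:1296 4:256 3:81 2:16 1:1  a_24=358258
q^33  k|33↦f(k): 33:1185921 11:14641 3:81 1:1  a_33=1200644
d|35:{1,5,7,35}  Σf=1+625+2401+1500625=1503652

10642, 248914, 358258, 1200644, 1503652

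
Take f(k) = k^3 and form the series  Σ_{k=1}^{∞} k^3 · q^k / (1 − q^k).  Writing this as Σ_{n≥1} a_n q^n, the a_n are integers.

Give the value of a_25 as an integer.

a_25 = 15751

n=25: 25·1 5·5 1·25  f→[15625+125+1]=15751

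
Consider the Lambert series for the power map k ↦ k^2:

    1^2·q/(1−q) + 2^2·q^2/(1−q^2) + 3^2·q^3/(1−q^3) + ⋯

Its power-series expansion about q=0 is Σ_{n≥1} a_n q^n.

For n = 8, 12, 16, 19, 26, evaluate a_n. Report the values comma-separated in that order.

85, 210, 341, 362, 850

n=8: 1·8 2·4 4·2 8·1  f→[1+4+16+64]=85
d|12:{1,2,3,4,6,12}  Σf=1+4+9+16+36+144=210
q^16  k|16↦f(k): 1:1 2:4 4:16 8:64 16:256  a_16=341
q^19  k|19↦f(k): 19:361 1:1  a_19=362
q^26  k|26↦f(k): 1:1 2:4 13:169 26:676  a_26=850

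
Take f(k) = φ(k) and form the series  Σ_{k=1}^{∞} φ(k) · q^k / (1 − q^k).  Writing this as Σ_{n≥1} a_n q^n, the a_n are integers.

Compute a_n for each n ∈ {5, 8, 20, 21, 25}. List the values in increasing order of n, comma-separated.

d|5:{1,5}  Σφ=1+4=5
d|8:{8,4,2,1}  Σφ=4+2+1+1=8
n=20: 1·20 2·10 4·5 5·4 10·2 20·1  φ→[1+1+2+4+4+8]=20
n=21: 21·1 7·3 3·7 1·21  φ→[12+6+2+1]=21
n=25: 25·1 5·5 1·25  φ→[20+4+1]=25

5, 8, 20, 21, 25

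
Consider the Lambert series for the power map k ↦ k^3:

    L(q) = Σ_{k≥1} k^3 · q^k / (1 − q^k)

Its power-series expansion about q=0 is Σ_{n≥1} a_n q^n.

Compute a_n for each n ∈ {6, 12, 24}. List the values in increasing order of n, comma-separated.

252, 2044, 16380

q^6  k|6↦f(k): 6:216 3:27 2:8 1:1  a_6=252
d|12:{12,6,4,3,2,1}  Σf=1728+216+64+27+8+1=2044
q^24  k|24↦f(k): 1:1 2:8 3:27 4:64 6:216 8:512 12:1728 24:13824  a_24=16380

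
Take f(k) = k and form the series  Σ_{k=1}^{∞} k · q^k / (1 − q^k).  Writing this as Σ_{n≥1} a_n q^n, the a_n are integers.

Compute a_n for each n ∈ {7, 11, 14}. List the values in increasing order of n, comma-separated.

[q^7] f(1)=1,f(7)=7 ⇒ 8
q^11  k|11↦f(k): 11:11 1:1  a_11=12
q^14  k|14↦f(k): 14:14 7:7 2:2 1:1  a_14=24

8, 12, 24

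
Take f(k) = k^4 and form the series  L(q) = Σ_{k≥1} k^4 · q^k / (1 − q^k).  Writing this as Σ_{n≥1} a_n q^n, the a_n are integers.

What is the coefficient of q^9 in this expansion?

a_9 = 6643

q^9  k|9↦f(k): 1:1 3:81 9:6561  a_9=6643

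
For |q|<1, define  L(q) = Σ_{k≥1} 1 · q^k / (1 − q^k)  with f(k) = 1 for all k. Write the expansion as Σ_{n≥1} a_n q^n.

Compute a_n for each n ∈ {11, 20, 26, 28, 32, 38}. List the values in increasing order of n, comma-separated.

n=11: 11·1 1·11  f→[1+1]=2
d|20:{1,2,4,5,10,20}  Σf=1+1+1+1+1+1=6
d|26:{1,2,13,26}  Σf=1+1+1+1=4
d|28:{28,14,7,4,2,1}  Σf=1+1+1+1+1+1=6
n=32: 1·32 2·16 4·8 8·4 16·2 32·1  f→[1+1+1+1+1+1]=6
q^38  k|38↦f(k): 38:1 19:1 2:1 1:1  a_38=4

2, 6, 4, 6, 6, 4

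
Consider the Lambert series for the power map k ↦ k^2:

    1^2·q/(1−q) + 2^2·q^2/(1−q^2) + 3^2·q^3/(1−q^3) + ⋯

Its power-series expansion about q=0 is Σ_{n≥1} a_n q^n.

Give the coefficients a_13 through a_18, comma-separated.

n=13: 1·13 13·1  f→[1+169]=170
[q^14] f(1)=1,f(2)=4,f(7)=49,f(14)=196 ⇒ 250
d|15:{15,5,3,1}  Σf=225+25+9+1=260
d|16:{16,8,4,2,1}  Σf=256+64+16+4+1=341
d|17:{17,1}  Σf=289+1=290
q^18  k|18↦f(k): 18:324 9:81 6:36 3:9 2:4 1:1  a_18=455

170, 250, 260, 341, 290, 455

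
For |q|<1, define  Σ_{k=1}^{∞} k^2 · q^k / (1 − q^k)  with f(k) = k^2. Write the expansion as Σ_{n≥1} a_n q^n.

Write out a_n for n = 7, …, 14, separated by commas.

50, 85, 91, 130, 122, 210, 170, 250

n=7: 7·1 1·7  f→[49+1]=50
[q^8] f(8)=64,f(4)=16,f(2)=4,f(1)=1 ⇒ 85
n=9: 1·9 3·3 9·1  f→[1+9+81]=91
d|10:{1,2,5,10}  Σf=1+4+25+100=130
n=11: 11·1 1·11  f→[121+1]=122
q^12  k|12↦f(k): 1:1 2:4 3:9 4:16 6:36 12:144  a_12=210
d|13:{1,13}  Σf=1+169=170
q^14  k|14↦f(k): 1:1 2:4 7:49 14:196  a_14=250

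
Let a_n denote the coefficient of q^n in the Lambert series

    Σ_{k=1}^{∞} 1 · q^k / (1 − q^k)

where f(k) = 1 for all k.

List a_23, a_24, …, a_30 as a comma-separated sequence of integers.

2, 8, 3, 4, 4, 6, 2, 8

d|23:{1,23}  Σf=1+1=2
n=24: 1·24 2·12 3·8 4·6 6·4 8·3 12·2 24·1  f→[1+1+1+1+1+1+1+1]=8
[q^25] f(25)=1,f(5)=1,f(1)=1 ⇒ 3
[q^26] f(26)=1,f(13)=1,f(2)=1,f(1)=1 ⇒ 4
d|27:{1,3,9,27}  Σf=1+1+1+1=4
d|28:{1,2,4,7,14,28}  Σf=1+1+1+1+1+1=6
d|29:{29,1}  Σf=1+1=2
[q^30] f(30)=1,f(15)=1,f(10)=1,f(6)=1,f(5)=1,f(3)=1,f(2)=1,f(1)=1 ⇒ 8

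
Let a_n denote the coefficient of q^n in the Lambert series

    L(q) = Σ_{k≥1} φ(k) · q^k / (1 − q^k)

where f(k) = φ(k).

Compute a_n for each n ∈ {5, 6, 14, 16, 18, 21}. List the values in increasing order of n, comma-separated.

d|5:{1,5}  Σφ=1+4=5
q^6  k|6↦φ(k): 1:1 2:1 3:2 6:2  a_6=6
[q^14] φ(1)=1,φ(2)=1,φ(7)=6,φ(14)=6 ⇒ 14
[q^16] φ(1)=1,φ(2)=1,φ(4)=2,φ(8)=4,φ(16)=8 ⇒ 16
[q^18] φ(1)=1,φ(2)=1,φ(3)=2,φ(6)=2,φ(9)=6,φ(18)=6 ⇒ 18
[q^21] φ(1)=1,φ(3)=2,φ(7)=6,φ(21)=12 ⇒ 21

5, 6, 14, 16, 18, 21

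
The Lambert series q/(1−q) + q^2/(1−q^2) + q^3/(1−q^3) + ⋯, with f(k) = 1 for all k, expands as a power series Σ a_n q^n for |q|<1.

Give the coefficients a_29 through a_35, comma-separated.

2, 8, 2, 6, 4, 4, 4

d|29:{1,29}  Σf=1+1=2
d|30:{1,2,3,5,6,10,15,30}  Σf=1+1+1+1+1+1+1+1=8
d|31:{1,31}  Σf=1+1=2
d|32:{32,16,8,4,2,1}  Σf=1+1+1+1+1+1=6
q^33  k|33↦f(k): 1:1 3:1 11:1 33:1  a_33=4
d|34:{34,17,2,1}  Σf=1+1+1+1=4
d|35:{35,7,5,1}  Σf=1+1+1+1=4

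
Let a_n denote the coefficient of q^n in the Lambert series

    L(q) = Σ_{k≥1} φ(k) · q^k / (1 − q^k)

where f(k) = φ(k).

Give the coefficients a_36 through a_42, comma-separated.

n=36: 36·1 18·2 12·3 9·4 6·6 4·9 3·12 2·18 1·36  φ→[12+6+4+6+2+2+2+1+1]=36
q^37  k|37↦φ(k): 1:1 37:36  a_37=37
q^38  k|38↦φ(k): 1:1 2:1 19:18 38:18  a_38=38
q^39  k|39↦φ(k): 1:1 3:2 13:12 39:24  a_39=39
n=40: 40·1 20·2 10·4 8·5 5·8 4·10 2·20 1·40  φ→[16+8+4+4+4+2+1+1]=40
d|41:{1,41}  Σφ=1+40=41
d|42:{1,2,3,6,7,14,21,42}  Σφ=1+1+2+2+6+6+12+12=42

36, 37, 38, 39, 40, 41, 42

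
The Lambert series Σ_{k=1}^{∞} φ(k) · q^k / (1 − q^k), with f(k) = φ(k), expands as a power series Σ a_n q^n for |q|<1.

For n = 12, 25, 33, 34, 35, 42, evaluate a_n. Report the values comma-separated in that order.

[q^12] φ(1)=1,φ(2)=1,φ(3)=2,φ(4)=2,φ(6)=2,φ(12)=4 ⇒ 12
n=25: 25·1 5·5 1·25  φ→[20+4+1]=25
d|33:{1,3,11,33}  Σφ=1+2+10+20=33
d|34:{34,17,2,1}  Σφ=16+16+1+1=34
n=35: 1·35 5·7 7·5 35·1  φ→[1+4+6+24]=35
d|42:{42,21,14,7,6,3,2,1}  Σφ=12+12+6+6+2+2+1+1=42

12, 25, 33, 34, 35, 42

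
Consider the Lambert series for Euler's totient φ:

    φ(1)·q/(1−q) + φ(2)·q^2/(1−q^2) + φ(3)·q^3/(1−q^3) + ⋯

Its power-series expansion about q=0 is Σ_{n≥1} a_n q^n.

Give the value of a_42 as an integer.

n=42: 1·42 2·21 3·14 6·7 7·6 14·3 21·2 42·1  φ→[1+1+2+2+6+6+12+12]=42

a_42 = 42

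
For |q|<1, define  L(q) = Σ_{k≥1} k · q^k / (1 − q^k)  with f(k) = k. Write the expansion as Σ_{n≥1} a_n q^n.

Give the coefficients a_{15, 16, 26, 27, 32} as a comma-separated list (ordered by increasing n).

q^15  k|15↦f(k): 1:1 3:3 5:5 15:15  a_15=24
q^16  k|16↦f(k): 16:16 8:8 4:4 2:2 1:1  a_16=31
[q^26] f(26)=26,f(13)=13,f(2)=2,f(1)=1 ⇒ 42
d|27:{27,9,3,1}  Σf=27+9+3+1=40
d|32:{1,2,4,8,16,32}  Σf=1+2+4+8+16+32=63

24, 31, 42, 40, 63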